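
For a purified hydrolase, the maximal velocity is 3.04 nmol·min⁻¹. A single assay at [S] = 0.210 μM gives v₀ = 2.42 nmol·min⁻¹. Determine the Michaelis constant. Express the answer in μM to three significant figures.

From v = Vmax[S]/(Km+[S]), Km = [S](Vmax − v)/v.
Km = 0.210 × (3.04 − 2.42) / 2.42 = 0.1302/2.42 = 0.0538 μM.

0.0538 μM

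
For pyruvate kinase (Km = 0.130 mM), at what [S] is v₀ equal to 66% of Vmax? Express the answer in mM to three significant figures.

0.252 mM

v/Vmax = [S]/(Km+[S]) = 0.66, so [S] = Km·0.66/(1 − 0.66) = 0.130 × 1.941.
[S] = 0.252 mM.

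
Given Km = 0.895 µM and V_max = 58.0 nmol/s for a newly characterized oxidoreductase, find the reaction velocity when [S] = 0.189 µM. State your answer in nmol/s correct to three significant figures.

v = Vmax·[S]/(Km + [S]) = 58.0 × 0.189 / (0.895 + 0.189)
  = 10.96 / 1.084 = 10.1 nmol/s.

10.1 nmol/s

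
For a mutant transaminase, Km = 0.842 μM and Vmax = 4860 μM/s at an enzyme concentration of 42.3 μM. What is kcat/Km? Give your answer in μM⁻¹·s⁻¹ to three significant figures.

kcat = Vmax/[E]total = 4860/42.3 = 115 s⁻¹.
kcat/Km = 115/0.842 = 136 μM⁻¹·s⁻¹.

136 μM⁻¹·s⁻¹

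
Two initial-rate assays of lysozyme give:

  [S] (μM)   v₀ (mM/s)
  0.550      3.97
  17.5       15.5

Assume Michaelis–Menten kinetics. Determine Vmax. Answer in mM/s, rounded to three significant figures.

From v = Vmax[S]/(Km+[S]), each point gives Vmax = v(Km+[S])/[S].
Equating: 3.97(Km+0.550)/0.550 = 15.5(Km+17.5)/17.5.
7.218·Km + 3.97 = 0.8857·Km + 15.5, so (7.218 − 0.8857)·Km = 15.5 − 3.97.
Km = 11.53/6.332 = 1.82 μM; then Vmax = 3.97(1.82+0.550)/0.550 = 17.1 mM/s.

17.1 mM/s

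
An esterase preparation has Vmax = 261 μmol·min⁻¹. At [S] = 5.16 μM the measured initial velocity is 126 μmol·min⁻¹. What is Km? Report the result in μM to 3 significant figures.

v/Vmax = 126/261 = 0.4828 = [S]/(Km+[S]).
So Km + [S] = [S]/0.4828 = 10.69 μM, giving Km = 10.69 − 5.16 = 5.53 μM.

5.53 μM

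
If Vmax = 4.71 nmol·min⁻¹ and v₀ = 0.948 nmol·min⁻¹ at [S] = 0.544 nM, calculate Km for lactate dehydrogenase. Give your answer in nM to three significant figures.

2.16 nM

v/Vmax = 0.948/4.71 = 0.2013 = [S]/(Km+[S]).
So Km + [S] = [S]/0.2013 = 2.703 nM, giving Km = 2.703 − 0.544 = 2.16 nM.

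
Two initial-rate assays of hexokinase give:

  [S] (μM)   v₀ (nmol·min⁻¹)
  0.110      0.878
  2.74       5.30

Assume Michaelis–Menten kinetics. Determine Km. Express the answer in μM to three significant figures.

From v = Vmax[S]/(Km+[S]), each point gives Vmax = v(Km+[S])/[S].
Equating: 0.878(Km+0.110)/0.110 = 5.30(Km+2.74)/2.74.
7.982·Km + 0.878 = 1.934·Km + 5.30, so (7.982 − 1.934)·Km = 5.30 − 0.878.
Km = 4.422/6.048 = 0.731 μM; then Vmax = 0.878(0.731+0.110)/0.110 = 6.71 nmol·min⁻¹.

0.731 μM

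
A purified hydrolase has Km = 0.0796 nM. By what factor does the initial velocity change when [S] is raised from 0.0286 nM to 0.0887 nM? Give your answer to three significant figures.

1.99

Since Vmax cancels, v₂/v₁ = [S]₂(Km+[S]₁) / [S]₁(Km+[S]₂).
= 0.0887×(0.0796+0.0286) / (0.0286×(0.0796+0.0887)) = 0.009597/0.004813 = 1.99.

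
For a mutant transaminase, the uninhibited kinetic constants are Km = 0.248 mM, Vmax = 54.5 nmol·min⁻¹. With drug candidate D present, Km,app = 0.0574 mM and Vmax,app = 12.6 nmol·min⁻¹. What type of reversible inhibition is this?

uncompetitive

Both Km and Vmax decrease by the same factor (~4.32-fold) — characteristic of uncompetitive inhibition.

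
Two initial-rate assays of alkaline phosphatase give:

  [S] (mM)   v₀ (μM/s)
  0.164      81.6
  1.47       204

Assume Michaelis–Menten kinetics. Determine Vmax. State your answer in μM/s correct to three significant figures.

251 μM/s

In reciprocal form, 1/v = (Km/Vmax)·(1/[S]) + 1/Vmax. The two points give (1/[S], 1/v) = (6.098, 0.01225) and (0.6803, 0.004902).
Slope = (0.01225 − 0.004902)/(6.098 − 0.6803) = 0.001357; intercept = 0.01225 − 0.001357×6.098 = 0.003979.
Vmax = 1/intercept = 251 μM/s; Km = slope × Vmax = 0.001357 × 251 = 0.341 mM.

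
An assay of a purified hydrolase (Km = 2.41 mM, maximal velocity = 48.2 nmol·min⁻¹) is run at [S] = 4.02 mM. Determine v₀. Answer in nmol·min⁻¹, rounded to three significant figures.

30.1 nmol·min⁻¹

v = Vmax·[S]/(Km + [S]) = 48.2 × 4.02 / (2.41 + 4.02)
  = 193.8 / 6.430 = 30.1 nmol·min⁻¹.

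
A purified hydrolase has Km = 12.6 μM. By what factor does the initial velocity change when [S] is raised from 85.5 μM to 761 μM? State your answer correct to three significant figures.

1.13

The fractional saturations are [S]/(Km+[S]) = 85.5/98.10 = 0.8716 and 761/773.6 = 0.9837.
v₂/v₁ is just their ratio: 0.9837/0.8716 = 1.13.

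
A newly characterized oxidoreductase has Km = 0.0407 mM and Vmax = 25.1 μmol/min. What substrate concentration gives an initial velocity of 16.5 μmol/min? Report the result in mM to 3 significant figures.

0.0781 mM

Rearranging v = Vmax[S]/(Km+[S]) gives [S] = Km·v/(Vmax − v).
[S] = 0.0407 × 16.5 / (25.1 − 16.5) = 0.6716/8.600 = 0.0781 mM.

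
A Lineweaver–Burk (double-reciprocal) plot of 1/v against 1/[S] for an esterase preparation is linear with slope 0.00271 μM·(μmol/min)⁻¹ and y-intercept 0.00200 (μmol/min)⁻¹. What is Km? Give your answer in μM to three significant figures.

y-intercept = 1/Vmax ⇒ Vmax = 500 μmol/min; slope = Km/Vmax ⇒ Km = slope × Vmax.
Km = 0.00271 × 500 = 1.36 μM.

1.36 μM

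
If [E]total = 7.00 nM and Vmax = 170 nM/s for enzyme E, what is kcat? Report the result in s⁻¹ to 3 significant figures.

kcat = Vmax/[E]total = 170 nM/s / 7.00 nM = 24.3 s⁻¹.

24.3 s⁻¹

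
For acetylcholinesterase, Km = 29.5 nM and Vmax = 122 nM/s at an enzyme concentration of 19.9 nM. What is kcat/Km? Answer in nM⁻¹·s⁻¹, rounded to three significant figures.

kcat = Vmax/[E]total = 122/19.9 = 6.13 s⁻¹.
kcat/Km = 6.13/29.5 = 0.208 nM⁻¹·s⁻¹.

0.208 nM⁻¹·s⁻¹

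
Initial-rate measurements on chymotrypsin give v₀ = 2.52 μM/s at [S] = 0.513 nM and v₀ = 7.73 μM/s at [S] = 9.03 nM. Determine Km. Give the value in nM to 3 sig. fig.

1.28 nM

From v = Vmax[S]/(Km+[S]), each point gives Vmax = v(Km+[S])/[S].
Equating: 2.52(Km+0.513)/0.513 = 7.73(Km+9.03)/9.03.
4.912·Km + 2.52 = 0.8560·Km + 7.73, so (4.912 − 0.8560)·Km = 7.73 − 2.52.
Km = 5.210/4.056 = 1.28 nM; then Vmax = 2.52(1.28+0.513)/0.513 = 8.83 μM/s.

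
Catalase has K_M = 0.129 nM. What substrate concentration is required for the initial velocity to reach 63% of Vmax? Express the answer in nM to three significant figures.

0.220 nM

v/Vmax = [S]/(Km+[S]) = 0.63, so [S] = Km·0.63/(1 − 0.63) = 0.129 × 1.703.
[S] = 0.220 nM.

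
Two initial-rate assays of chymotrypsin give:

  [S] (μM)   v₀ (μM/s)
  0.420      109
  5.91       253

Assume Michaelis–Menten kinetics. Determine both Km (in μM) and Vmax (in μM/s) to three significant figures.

Km = 0.664 μM; Vmax = 281 μM/s

In reciprocal form, 1/v = (Km/Vmax)·(1/[S]) + 1/Vmax. The two points give (1/[S], 1/v) = (2.381, 0.009174) and (0.1692, 0.003953).
Slope = (0.009174 − 0.003953)/(2.381 − 0.1692) = 0.002361; intercept = 0.009174 − 0.002361×2.381 = 0.003553.
Vmax = 1/intercept = 281 μM/s; Km = slope × Vmax = 0.002361 × 281 = 0.664 μM.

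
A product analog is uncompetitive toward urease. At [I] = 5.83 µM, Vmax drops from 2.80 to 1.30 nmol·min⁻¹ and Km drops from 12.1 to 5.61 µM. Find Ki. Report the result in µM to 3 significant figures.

5.05 µM

Uncompetitive: Vmax,app = Vmax/α (and Km,app = Km/α) with α = 1 + [I]/Ki.
α = Vmax/Vmax,app = 2.80/1.30 = 2.154.
Ki = [I]/(α − 1) = 5.83/1.154 = 5.05 µM.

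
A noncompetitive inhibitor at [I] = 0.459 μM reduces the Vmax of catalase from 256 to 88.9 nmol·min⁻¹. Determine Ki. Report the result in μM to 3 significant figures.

0.244 μM

Noncompetitive: Vmax,app = Vmax/α with α = 1 + [I]/Ki.
α = Vmax/Vmax,app = 256/88.9 = 2.880.
Ki = [I]/(α − 1) = 0.459/1.880 = 0.244 μM.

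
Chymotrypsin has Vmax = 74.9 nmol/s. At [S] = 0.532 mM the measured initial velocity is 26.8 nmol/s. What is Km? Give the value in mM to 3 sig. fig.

From v = Vmax[S]/(Km+[S]), Km = [S](Vmax − v)/v.
Km = 0.532 × (74.9 − 26.8) / 26.8 = 25.59/26.8 = 0.955 mM.

0.955 mM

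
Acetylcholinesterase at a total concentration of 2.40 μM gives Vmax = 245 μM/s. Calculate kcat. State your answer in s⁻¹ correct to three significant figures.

kcat = Vmax/[E]total = 245 μM/s / 2.40 μM = 102 s⁻¹.

102 s⁻¹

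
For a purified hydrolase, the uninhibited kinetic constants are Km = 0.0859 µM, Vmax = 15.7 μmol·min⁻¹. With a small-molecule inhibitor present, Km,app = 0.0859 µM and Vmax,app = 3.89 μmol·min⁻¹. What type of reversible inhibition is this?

Vmax decreases (15.7 → 3.89 μmol·min⁻¹) while Km is unchanged — pure noncompetitive inhibition.

noncompetitive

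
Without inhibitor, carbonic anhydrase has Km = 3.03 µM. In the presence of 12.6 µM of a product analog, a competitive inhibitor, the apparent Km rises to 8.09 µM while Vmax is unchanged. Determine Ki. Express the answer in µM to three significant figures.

7.55 µM

Competitive: Km,app = α·Km with α = 1 + [I]/Ki.
α = Km,app/Km = 8.09/3.03 = 2.670.
Ki = [I]/(α − 1) = 12.6/1.670 = 7.55 µM.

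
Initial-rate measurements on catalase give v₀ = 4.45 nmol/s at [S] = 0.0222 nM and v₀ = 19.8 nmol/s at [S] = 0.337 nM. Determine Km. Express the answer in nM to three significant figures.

0.108 nM

In reciprocal form, 1/v = (Km/Vmax)·(1/[S]) + 1/Vmax. The two points give (1/[S], 1/v) = (45.05, 0.2247) and (2.967, 0.05051).
Slope = (0.2247 − 0.05051)/(45.05 − 2.967) = 0.004140; intercept = 0.2247 − 0.004140×45.05 = 0.03822.
Vmax = 1/intercept = 26.2 nmol/s; Km = slope × Vmax = 0.004140 × 26.2 = 0.108 nM.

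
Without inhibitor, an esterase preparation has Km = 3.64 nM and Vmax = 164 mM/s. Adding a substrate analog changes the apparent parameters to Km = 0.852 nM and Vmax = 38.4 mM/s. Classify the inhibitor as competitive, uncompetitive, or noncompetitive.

Both Km and Vmax decrease by the same factor (~4.27-fold) — characteristic of uncompetitive inhibition.

uncompetitive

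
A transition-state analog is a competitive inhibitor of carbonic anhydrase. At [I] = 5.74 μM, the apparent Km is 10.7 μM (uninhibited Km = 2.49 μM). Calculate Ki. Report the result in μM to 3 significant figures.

1.74 μM

Competitive: Km,app = α·Km with α = 1 + [I]/Ki.
α = Km,app/Km = 10.7/2.49 = 4.297.
Since α = 1 + [I]/Ki, [I]/Ki = 4.297 − 1 = 3.297 and Ki = 5.74/3.297 = 1.74 μM.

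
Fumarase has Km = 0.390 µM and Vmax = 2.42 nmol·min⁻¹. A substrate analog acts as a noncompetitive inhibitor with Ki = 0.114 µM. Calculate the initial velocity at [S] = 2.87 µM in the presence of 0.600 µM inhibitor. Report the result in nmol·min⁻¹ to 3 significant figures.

0.340 nmol·min⁻¹

With α = 1 + [I]/Ki = 1 + 0.600/0.114 = 6.263, the noncompetitive rate law is v = (Vmax/α)·[S] / (Km + [S]).
v = (2.42/6.263)×2.87 / (0.390 + 2.87) = 1.109/3.260 = 0.340 nmol·min⁻¹.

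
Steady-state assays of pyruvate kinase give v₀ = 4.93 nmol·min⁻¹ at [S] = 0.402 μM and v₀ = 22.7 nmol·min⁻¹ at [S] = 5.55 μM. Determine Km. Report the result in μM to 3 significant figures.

In reciprocal form, 1/v = (Km/Vmax)·(1/[S]) + 1/Vmax. The two points give (1/[S], 1/v) = (2.488, 0.2028) and (0.1802, 0.04405).
Slope = (0.2028 − 0.04405)/(2.488 − 0.1802) = 0.06882; intercept = 0.2028 − 0.06882×2.488 = 0.03165.
Vmax = 1/intercept = 31.6 nmol·min⁻¹; Km = slope × Vmax = 0.06882 × 31.6 = 2.17 μM.

2.17 μM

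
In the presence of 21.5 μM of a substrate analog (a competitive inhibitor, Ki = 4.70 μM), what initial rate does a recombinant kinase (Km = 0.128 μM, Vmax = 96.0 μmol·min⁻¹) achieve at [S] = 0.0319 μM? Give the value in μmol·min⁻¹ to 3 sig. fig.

4.11 μmol·min⁻¹

With α = 1 + [I]/Ki = 1 + 21.5/4.70 = 5.574, the competitive rate law is v = Vmax[S] / (αKm + [S]).
v = 96.0×0.0319 / (5.574×0.128 + 0.0319) = 3.062/0.7454 = 4.11 μmol·min⁻¹.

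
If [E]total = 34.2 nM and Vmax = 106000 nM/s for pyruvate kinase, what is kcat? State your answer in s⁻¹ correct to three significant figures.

3100 s⁻¹

kcat = Vmax/[E]total = 106000 nM/s / 34.2 nM = 3100 s⁻¹.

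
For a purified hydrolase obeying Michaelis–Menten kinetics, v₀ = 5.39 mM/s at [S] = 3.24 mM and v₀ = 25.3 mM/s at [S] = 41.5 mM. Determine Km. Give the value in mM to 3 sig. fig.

18.9 mM

In reciprocal form, 1/v = (Km/Vmax)·(1/[S]) + 1/Vmax. The two points give (1/[S], 1/v) = (0.3086, 0.1855) and (0.02410, 0.03953).
Slope = (0.1855 − 0.03953)/(0.3086 − 0.02410) = 0.5131; intercept = 0.1855 − 0.5131×0.3086 = 0.02716.
Vmax = 1/intercept = 36.8 mM/s; Km = slope × Vmax = 0.5131 × 36.8 = 18.9 mM.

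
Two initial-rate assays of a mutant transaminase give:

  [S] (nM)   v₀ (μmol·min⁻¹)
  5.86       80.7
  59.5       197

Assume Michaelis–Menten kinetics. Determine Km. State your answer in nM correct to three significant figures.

In reciprocal form, 1/v = (Km/Vmax)·(1/[S]) + 1/Vmax. The two points give (1/[S], 1/v) = (0.1706, 0.01239) and (0.01681, 0.005076).
Slope = (0.01239 − 0.005076)/(0.1706 − 0.01681) = 0.04755; intercept = 0.01239 − 0.04755×0.1706 = 0.004277.
Vmax = 1/intercept = 234 μmol·min⁻¹; Km = slope × Vmax = 0.04755 × 234 = 11.1 nM.

11.1 nM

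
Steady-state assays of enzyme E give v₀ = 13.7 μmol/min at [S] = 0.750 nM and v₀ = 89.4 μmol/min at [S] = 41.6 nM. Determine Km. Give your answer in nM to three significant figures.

4.70 nM

From v = Vmax[S]/(Km+[S]), each point gives Vmax = v(Km+[S])/[S].
Equating: 13.7(Km+0.750)/0.750 = 89.4(Km+41.6)/41.6.
18.27·Km + 13.7 = 2.149·Km + 89.4, so (18.27 − 2.149)·Km = 89.4 − 13.7.
Km = 75.70/16.12 = 4.70 nM; then Vmax = 13.7(4.70+0.750)/0.750 = 99.5 μmol/min.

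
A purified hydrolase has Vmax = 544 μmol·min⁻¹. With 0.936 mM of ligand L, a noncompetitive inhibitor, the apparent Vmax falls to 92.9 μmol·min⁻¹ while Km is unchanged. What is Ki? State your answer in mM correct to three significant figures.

Noncompetitive: Vmax,app = Vmax/α with α = 1 + [I]/Ki.
α = Vmax/Vmax,app = 544/92.9 = 5.856.
Ki = [I]/(α − 1) = 0.936/4.856 = 0.193 mM.

0.193 mM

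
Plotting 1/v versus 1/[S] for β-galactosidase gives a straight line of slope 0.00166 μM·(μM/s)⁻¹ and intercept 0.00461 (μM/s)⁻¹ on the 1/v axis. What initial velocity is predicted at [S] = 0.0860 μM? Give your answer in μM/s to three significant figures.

41.8 μM/s

The y-intercept is 1/Vmax, so Vmax = 1/0.00461 = 217 μM/s.
The slope is Km/Vmax, so Km = 0.00166 × 217 = 0.360 μM.
Then v = 217 × 0.0860/(0.360 + 0.0860) = 41.8 μM/s.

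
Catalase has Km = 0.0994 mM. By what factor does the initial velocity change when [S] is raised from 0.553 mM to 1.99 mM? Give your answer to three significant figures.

The fractional saturations are [S]/(Km+[S]) = 0.553/0.6524 = 0.8476 and 1.99/2.089 = 0.9524.
v₂/v₁ is just their ratio: 0.9524/0.8476 = 1.12.

1.12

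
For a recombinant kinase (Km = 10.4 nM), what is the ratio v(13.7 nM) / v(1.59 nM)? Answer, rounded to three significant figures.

4.29

Since Vmax cancels, v₂/v₁ = [S]₂(Km+[S]₁) / [S]₁(Km+[S]₂).
= 13.7×(10.4+1.59) / (1.59×(10.4+13.7)) = 164.3/38.32 = 4.29.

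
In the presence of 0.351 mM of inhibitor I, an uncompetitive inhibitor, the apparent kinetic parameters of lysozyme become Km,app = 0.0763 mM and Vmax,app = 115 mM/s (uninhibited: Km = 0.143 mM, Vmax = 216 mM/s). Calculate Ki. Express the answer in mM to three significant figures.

Uncompetitive: Vmax,app = Vmax/α (and Km,app = Km/α) with α = 1 + [I]/Ki.
α = Vmax/Vmax,app = 216/115 = 1.878.
Since α = 1 + [I]/Ki, [I]/Ki = 1.878 − 1 = 0.8783 and Ki = 0.351/0.8783 = 0.400 mM.

0.400 mM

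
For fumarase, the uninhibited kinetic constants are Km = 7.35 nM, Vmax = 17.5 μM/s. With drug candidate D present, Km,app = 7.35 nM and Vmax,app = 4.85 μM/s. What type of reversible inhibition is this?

Vmax decreases (17.5 → 4.85 μM/s) while Km is unchanged — pure noncompetitive inhibition.

noncompetitive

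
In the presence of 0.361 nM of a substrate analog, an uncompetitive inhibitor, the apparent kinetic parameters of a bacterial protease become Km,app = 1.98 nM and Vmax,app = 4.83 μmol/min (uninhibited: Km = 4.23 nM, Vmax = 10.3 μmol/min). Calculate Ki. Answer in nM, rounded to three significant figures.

Uncompetitive: Vmax,app = Vmax/α (and Km,app = Km/α) with α = 1 + [I]/Ki.
α = Vmax/Vmax,app = 10.3/4.83 = 2.133.
Ki = [I]/(α − 1) = 0.361/1.133 = 0.319 nM.

0.319 nM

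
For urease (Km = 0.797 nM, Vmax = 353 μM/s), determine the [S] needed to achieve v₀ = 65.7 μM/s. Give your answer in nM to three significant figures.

0.182 nM

The required fractional saturation is v/Vmax = 65.7/353 = 0.1861.
Then [S]/(Km+[S]) = 0.1861 ⇒ [S] = 0.797 × 0.1861/(1 − 0.1861) = 0.182 nM.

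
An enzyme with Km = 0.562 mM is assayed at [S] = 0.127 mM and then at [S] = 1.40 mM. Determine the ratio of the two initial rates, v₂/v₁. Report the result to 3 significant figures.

3.87

Since Vmax cancels, v₂/v₁ = [S]₂(Km+[S]₁) / [S]₁(Km+[S]₂).
= 1.40×(0.562+0.127) / (0.127×(0.562+1.40)) = 0.9646/0.2492 = 3.87.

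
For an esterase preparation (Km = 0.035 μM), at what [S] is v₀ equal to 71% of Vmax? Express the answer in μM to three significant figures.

0.0857 μM

v/Vmax = [S]/(Km+[S]) = 0.71, so [S] = Km·0.71/(1 − 0.71) = 0.035 × 2.448.
[S] = 0.0857 μM.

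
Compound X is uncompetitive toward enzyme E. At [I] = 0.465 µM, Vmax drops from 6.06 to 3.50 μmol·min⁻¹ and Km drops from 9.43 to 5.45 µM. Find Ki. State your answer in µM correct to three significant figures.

0.636 µM

Uncompetitive: Vmax,app = Vmax/α (and Km,app = Km/α) with α = 1 + [I]/Ki.
α = Vmax/Vmax,app = 6.06/3.50 = 1.731.
Since α = 1 + [I]/Ki, [I]/Ki = 1.731 − 1 = 0.7314 and Ki = 0.465/0.7314 = 0.636 µM.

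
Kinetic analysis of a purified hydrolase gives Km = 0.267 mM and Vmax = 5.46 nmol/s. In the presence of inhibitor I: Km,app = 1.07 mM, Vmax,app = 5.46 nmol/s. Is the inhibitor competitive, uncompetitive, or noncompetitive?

competitive

Km increases (0.267 → 1.07 mM) while Vmax is unchanged — the hallmark of competitive inhibition.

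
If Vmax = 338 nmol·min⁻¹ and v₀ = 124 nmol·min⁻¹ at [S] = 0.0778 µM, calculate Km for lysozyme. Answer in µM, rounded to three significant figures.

0.134 µM

v/Vmax = 124/338 = 0.3669 = [S]/(Km+[S]).
So Km + [S] = [S]/0.3669 = 0.2121 µM, giving Km = 0.2121 − 0.0778 = 0.134 µM.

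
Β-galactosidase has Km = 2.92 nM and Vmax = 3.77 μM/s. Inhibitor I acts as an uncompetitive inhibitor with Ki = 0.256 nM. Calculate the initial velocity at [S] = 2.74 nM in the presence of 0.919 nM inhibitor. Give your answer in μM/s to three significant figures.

α = 1 + [I]/Ki = 1 + 0.919/0.256 = 4.590.
For an uncompetitive inhibitor, both parameters are divided by α, giving Vmax/α and Km/α: Km,app = 0.636 nM, Vmax,app = 0.821 μM/s.
v = Vmax,app·[S]/(Km,app + [S]) = 0.821 × 2.74/(0.636 + 2.74) = 0.667 μM/s.

0.667 μM/s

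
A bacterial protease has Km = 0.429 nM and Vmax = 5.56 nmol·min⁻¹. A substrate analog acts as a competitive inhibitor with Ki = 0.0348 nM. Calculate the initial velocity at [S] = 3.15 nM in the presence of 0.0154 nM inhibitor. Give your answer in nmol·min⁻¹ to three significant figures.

α = 1 + [I]/Ki = 1 + 0.0154/0.0348 = 1.443.
For a competitive inhibitor, Vmax is unchanged and the apparent Km becomes α·Km: Km,app = 0.619 nM, Vmax,app = 5.56 nmol·min⁻¹.
v = Vmax,app·[S]/(Km,app + [S]) = 5.56 × 3.15/(0.619 + 3.15) = 4.65 nmol·min⁻¹.

4.65 nmol·min⁻¹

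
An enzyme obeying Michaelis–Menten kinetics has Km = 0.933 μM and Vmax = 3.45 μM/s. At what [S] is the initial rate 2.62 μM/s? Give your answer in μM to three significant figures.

2.95 μM

The required fractional saturation is v/Vmax = 2.62/3.45 = 0.7594.
Then [S]/(Km+[S]) = 0.7594 ⇒ [S] = 0.933 × 0.7594/(1 − 0.7594) = 2.95 μM.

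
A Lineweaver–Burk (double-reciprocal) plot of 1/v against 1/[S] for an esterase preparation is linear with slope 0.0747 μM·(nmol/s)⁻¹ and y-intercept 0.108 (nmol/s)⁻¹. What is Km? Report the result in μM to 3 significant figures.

y-intercept = 1/Vmax ⇒ Vmax = 9.26 nmol/s; slope = Km/Vmax ⇒ Km = slope × Vmax.
Km = 0.0747 × 9.26 = 0.692 μM.

0.692 μM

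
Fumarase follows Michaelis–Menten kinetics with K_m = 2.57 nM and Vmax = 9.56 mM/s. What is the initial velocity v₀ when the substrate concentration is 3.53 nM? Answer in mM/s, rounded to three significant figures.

5.53 mM/s

v = Vmax·[S]/(Km + [S]) = 9.56 × 3.53 / (2.57 + 3.53)
  = 33.75 / 6.100 = 5.53 mM/s.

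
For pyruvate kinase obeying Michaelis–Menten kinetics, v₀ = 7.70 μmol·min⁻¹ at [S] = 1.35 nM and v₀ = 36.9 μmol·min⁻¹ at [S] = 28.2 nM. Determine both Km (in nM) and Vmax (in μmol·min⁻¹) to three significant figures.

From v = Vmax[S]/(Km+[S]), each point gives Vmax = v(Km+[S])/[S].
Equating: 7.70(Km+1.35)/1.35 = 36.9(Km+28.2)/28.2.
5.704·Km + 7.70 = 1.309·Km + 36.9, so (5.704 − 1.309)·Km = 36.9 − 7.70.
Km = 29.20/4.395 = 6.64 nM; then Vmax = 7.70(6.64+1.35)/1.35 = 45.6 μmol·min⁻¹.

Km = 6.64 nM; Vmax = 45.6 μmol·min⁻¹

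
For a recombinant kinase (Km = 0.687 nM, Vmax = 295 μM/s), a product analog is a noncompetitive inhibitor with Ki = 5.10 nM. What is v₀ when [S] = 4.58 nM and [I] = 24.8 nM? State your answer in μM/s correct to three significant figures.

43.8 μM/s

α = 1 + [I]/Ki = 1 + 24.8/5.10 = 5.863.
For a noncompetitive inhibitor, Vmax is reduced to Vmax/α while Km is unchanged: Km,app = 0.687 nM, Vmax,app = 50.3 μM/s.
v = Vmax,app·[S]/(Km,app + [S]) = 50.3 × 4.58/(0.687 + 4.58) = 43.8 μM/s.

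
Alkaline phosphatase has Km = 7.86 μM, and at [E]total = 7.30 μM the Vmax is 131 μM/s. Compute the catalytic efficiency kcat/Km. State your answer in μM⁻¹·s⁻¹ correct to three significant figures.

kcat = Vmax/[E]total = 131/7.30 = 17.9 s⁻¹.
kcat/Km = 17.9/7.86 = 2.28 μM⁻¹·s⁻¹.

2.28 μM⁻¹·s⁻¹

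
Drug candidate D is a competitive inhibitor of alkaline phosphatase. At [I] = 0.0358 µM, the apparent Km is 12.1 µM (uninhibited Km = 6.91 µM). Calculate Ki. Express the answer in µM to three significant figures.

Competitive: Km,app = α·Km with α = 1 + [I]/Ki.
α = Km,app/Km = 12.1/6.91 = 1.751.
Since α = 1 + [I]/Ki, [I]/Ki = 1.751 − 1 = 0.7511 and Ki = 0.0358/0.7511 = 0.0477 µM.

0.0477 µM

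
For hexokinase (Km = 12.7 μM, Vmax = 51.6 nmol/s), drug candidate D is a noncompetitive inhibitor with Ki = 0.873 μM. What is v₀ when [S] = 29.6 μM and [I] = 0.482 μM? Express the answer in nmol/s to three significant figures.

α = 1 + [I]/Ki = 1 + 0.482/0.873 = 1.552.
For a noncompetitive inhibitor, Vmax is reduced to Vmax/α while Km is unchanged: Km,app = 12.7 μM, Vmax,app = 33.2 nmol/s.
v = Vmax,app·[S]/(Km,app + [S]) = 33.2 × 29.6/(12.7 + 29.6) = 23.3 nmol/s.

23.3 nmol/s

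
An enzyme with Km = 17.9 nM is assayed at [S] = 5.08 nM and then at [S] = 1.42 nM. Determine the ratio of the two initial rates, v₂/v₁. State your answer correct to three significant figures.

Since Vmax cancels, v₂/v₁ = [S]₂(Km+[S]₁) / [S]₁(Km+[S]₂).
= 1.42×(17.9+5.08) / (5.08×(17.9+1.42)) = 32.63/98.15 = 0.332.

0.332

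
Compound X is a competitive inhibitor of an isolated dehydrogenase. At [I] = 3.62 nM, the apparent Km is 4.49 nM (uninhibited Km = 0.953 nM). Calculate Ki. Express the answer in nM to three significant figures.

0.975 nM

Competitive: Km,app = α·Km with α = 1 + [I]/Ki.
α = Km,app/Km = 4.49/0.953 = 4.711.
Ki = [I]/(α − 1) = 3.62/3.711 = 0.975 nM.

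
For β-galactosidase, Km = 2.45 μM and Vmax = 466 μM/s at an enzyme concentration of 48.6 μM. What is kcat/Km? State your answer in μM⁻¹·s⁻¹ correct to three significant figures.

3.91 μM⁻¹·s⁻¹

kcat = Vmax/[E]total = 466/48.6 = 9.59 s⁻¹.
kcat/Km = 9.59/2.45 = 3.91 μM⁻¹·s⁻¹.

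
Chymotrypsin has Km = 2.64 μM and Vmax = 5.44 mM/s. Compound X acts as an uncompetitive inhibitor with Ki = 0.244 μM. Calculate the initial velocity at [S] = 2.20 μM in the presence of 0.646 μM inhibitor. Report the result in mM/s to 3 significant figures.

1.12 mM/s

With α = 1 + [I]/Ki = 1 + 0.646/0.244 = 3.648, the uncompetitive rate law is v = (Vmax/α)·[S] / (Km/α + [S]).
v = (5.44/3.648)×2.20 / (2.64/3.648 + 2.20) = 3.281/2.924 = 1.12 mM/s.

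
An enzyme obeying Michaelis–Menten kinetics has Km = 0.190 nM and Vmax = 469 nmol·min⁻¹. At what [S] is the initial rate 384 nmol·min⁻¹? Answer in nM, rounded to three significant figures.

Rearranging v = Vmax[S]/(Km+[S]) gives [S] = Km·v/(Vmax − v).
[S] = 0.190 × 384 / (469 − 384) = 72.96/85.00 = 0.858 nM.

0.858 nM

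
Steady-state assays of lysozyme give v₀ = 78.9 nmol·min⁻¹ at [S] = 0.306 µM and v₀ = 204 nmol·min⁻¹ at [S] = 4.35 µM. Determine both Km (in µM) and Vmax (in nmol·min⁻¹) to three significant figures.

From v = Vmax[S]/(Km+[S]), each point gives Vmax = v(Km+[S])/[S].
Equating: 78.9(Km+0.306)/0.306 = 204(Km+4.35)/4.35.
257.8·Km + 78.9 = 46.90·Km + 204, so (257.8 − 46.90)·Km = 204 − 78.9.
Km = 125.1/210.9 = 0.593 µM; then Vmax = 78.9(0.593+0.306)/0.306 = 232 nmol·min⁻¹.

Km = 0.593 µM; Vmax = 232 nmol·min⁻¹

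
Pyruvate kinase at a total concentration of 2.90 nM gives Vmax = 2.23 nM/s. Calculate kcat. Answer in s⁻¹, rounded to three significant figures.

0.769 s⁻¹

kcat = Vmax/[E]total = 2.23 nM/s / 2.90 nM = 0.769 s⁻¹.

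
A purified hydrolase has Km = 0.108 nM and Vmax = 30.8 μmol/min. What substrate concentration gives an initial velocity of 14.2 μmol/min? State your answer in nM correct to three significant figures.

0.0924 nM

The required fractional saturation is v/Vmax = 14.2/30.8 = 0.4610.
Then [S]/(Km+[S]) = 0.4610 ⇒ [S] = 0.108 × 0.4610/(1 − 0.4610) = 0.0924 nM.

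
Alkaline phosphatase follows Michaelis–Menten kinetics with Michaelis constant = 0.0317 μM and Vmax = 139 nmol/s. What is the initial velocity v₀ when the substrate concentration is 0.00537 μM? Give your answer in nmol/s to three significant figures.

20.1 nmol/s

v = Vmax·[S]/(Km + [S]) = 139 × 0.00537 / (0.0317 + 0.00537)
  = 0.7464 / 0.03707 = 20.1 nmol/s.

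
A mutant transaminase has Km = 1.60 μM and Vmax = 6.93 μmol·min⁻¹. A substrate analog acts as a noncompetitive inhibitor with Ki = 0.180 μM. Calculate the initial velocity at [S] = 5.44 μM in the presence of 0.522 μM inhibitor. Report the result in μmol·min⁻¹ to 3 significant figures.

With α = 1 + [I]/Ki = 1 + 0.522/0.180 = 3.900, the noncompetitive rate law is v = (Vmax/α)·[S] / (Km + [S]).
v = (6.93/3.900)×5.44 / (1.60 + 5.44) = 9.666/7.040 = 1.37 μmol·min⁻¹.

1.37 μmol·min⁻¹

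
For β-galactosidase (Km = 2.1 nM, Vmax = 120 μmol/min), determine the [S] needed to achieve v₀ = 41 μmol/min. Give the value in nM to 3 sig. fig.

The required fractional saturation is v/Vmax = 41/120 = 0.3417.
Then [S]/(Km+[S]) = 0.3417 ⇒ [S] = 2.1 × 0.3417/(1 − 0.3417) = 1.09 nM.

1.09 nM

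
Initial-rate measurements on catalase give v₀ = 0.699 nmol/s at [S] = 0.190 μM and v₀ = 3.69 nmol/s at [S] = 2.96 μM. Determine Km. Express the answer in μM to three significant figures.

In reciprocal form, 1/v = (Km/Vmax)·(1/[S]) + 1/Vmax. The two points give (1/[S], 1/v) = (5.263, 1.431) and (0.3378, 0.2710).
Slope = (1.431 − 0.2710)/(5.263 − 0.3378) = 0.2354; intercept = 1.431 − 0.2354×5.263 = 0.1915.
Vmax = 1/intercept = 5.22 nmol/s; Km = slope × Vmax = 0.2354 × 5.22 = 1.23 μM.

1.23 μM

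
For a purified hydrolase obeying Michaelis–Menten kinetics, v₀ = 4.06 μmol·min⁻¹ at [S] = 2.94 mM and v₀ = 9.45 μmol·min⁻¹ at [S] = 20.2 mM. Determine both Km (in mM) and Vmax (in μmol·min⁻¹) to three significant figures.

Km = 5.90 mM; Vmax = 12.2 μmol·min⁻¹

From v = Vmax[S]/(Km+[S]), each point gives Vmax = v(Km+[S])/[S].
Equating: 4.06(Km+2.94)/2.94 = 9.45(Km+20.2)/20.2.
1.381·Km + 4.06 = 0.4678·Km + 9.45, so (1.381 − 0.4678)·Km = 9.45 − 4.06.
Km = 5.390/0.9131 = 5.90 mM; then Vmax = 4.06(5.90+2.94)/2.94 = 12.2 μmol·min⁻¹.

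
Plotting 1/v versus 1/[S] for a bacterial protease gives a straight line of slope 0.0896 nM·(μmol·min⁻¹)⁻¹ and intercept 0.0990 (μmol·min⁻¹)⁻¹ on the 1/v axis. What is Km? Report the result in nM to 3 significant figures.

0.905 nM

y-intercept = 1/Vmax ⇒ Vmax = 10.1 μmol·min⁻¹; slope = Km/Vmax ⇒ Km = slope × Vmax.
Km = 0.0896 × 10.1 = 0.905 nM.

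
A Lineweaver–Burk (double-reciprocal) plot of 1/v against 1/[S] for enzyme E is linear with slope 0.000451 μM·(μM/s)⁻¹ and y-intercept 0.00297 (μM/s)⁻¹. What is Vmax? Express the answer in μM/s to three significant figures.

337 μM/s

The y-intercept of a Lineweaver–Burk plot equals 1/Vmax, so Vmax = 1/0.00297 = 337 μM/s.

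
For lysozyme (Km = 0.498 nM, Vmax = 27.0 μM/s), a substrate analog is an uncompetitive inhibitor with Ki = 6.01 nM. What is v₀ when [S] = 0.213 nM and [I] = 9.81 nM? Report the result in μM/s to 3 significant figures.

With α = 1 + [I]/Ki = 1 + 9.81/6.01 = 2.632, the uncompetitive rate law is v = (Vmax/α)·[S] / (Km/α + [S]).
v = (27.0/2.632)×0.213 / (0.498/2.632 + 0.213) = 2.185/0.4022 = 5.43 μM/s.

5.43 μM/s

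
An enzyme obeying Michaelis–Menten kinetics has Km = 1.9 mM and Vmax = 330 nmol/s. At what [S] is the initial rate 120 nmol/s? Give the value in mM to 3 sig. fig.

The required fractional saturation is v/Vmax = 120/330 = 0.3636.
Then [S]/(Km+[S]) = 0.3636 ⇒ [S] = 1.9 × 0.3636/(1 − 0.3636) = 1.09 mM.

1.09 mM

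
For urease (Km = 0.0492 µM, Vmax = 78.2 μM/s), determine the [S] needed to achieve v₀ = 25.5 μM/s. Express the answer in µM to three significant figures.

0.0238 µM

The required fractional saturation is v/Vmax = 25.5/78.2 = 0.3261.
Then [S]/(Km+[S]) = 0.3261 ⇒ [S] = 0.0492 × 0.3261/(1 − 0.3261) = 0.0238 µM.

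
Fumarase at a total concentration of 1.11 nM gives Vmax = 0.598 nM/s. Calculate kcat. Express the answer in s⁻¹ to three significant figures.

0.539 s⁻¹

kcat = Vmax/[E]total = 0.598 nM/s / 1.11 nM = 0.539 s⁻¹.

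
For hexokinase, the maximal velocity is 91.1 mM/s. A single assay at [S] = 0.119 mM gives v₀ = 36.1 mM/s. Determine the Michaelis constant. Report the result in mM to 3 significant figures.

From v = Vmax[S]/(Km+[S]), Km = [S](Vmax − v)/v.
Km = 0.119 × (91.1 − 36.1) / 36.1 = 6.545/36.1 = 0.181 mM.

0.181 mM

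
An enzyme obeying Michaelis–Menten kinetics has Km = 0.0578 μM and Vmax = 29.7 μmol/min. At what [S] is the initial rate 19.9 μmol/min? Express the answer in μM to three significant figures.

The required fractional saturation is v/Vmax = 19.9/29.7 = 0.6700.
Then [S]/(Km+[S]) = 0.6700 ⇒ [S] = 0.0578 × 0.6700/(1 − 0.6700) = 0.117 μM.

0.117 μM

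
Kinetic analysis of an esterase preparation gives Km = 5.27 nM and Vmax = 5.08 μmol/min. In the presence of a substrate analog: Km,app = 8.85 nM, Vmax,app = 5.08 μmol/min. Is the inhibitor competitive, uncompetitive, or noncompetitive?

competitive

Km increases (5.27 → 8.85 nM) while Vmax is unchanged — the hallmark of competitive inhibition.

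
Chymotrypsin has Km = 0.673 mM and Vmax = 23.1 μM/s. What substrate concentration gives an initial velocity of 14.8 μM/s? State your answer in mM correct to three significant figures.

Rearranging v = Vmax[S]/(Km+[S]) gives [S] = Km·v/(Vmax − v).
[S] = 0.673 × 14.8 / (23.1 − 14.8) = 9.960/8.300 = 1.20 mM.

1.20 mM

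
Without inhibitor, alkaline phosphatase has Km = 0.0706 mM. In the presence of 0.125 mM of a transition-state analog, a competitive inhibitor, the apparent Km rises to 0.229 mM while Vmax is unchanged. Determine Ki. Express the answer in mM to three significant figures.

0.0557 mM

Competitive: Km,app = α·Km with α = 1 + [I]/Ki.
α = Km,app/Km = 0.229/0.0706 = 3.244.
Since α = 1 + [I]/Ki, [I]/Ki = 3.244 − 1 = 2.244 and Ki = 0.125/2.244 = 0.0557 mM.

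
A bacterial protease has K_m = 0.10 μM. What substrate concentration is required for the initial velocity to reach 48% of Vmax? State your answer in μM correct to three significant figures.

0.0923 μM

v/Vmax = [S]/(Km+[S]) = 0.48, so [S] = Km·0.48/(1 − 0.48) = 0.10 × 0.9231.
[S] = 0.0923 μM.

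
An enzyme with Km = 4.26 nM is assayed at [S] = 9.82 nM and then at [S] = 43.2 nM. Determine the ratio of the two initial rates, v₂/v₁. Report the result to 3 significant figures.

1.31

The fractional saturations are [S]/(Km+[S]) = 9.82/14.08 = 0.6974 and 43.2/47.46 = 0.9102.
v₂/v₁ is just their ratio: 0.9102/0.6974 = 1.31.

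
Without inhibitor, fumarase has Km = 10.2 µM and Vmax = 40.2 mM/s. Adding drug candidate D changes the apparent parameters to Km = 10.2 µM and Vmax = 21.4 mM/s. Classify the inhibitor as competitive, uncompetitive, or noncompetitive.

noncompetitive

Vmax decreases (40.2 → 21.4 mM/s) while Km is unchanged — pure noncompetitive inhibition.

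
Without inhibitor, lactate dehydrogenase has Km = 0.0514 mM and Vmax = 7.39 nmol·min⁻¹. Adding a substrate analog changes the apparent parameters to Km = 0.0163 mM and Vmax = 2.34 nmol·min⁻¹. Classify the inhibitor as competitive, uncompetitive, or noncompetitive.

uncompetitive

Both Km and Vmax decrease by the same factor (~3.16-fold) — characteristic of uncompetitive inhibition.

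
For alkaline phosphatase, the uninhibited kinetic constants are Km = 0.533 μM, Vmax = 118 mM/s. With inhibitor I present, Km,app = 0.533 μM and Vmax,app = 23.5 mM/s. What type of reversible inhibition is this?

Vmax decreases (118 → 23.5 mM/s) while Km is unchanged — pure noncompetitive inhibition.

noncompetitive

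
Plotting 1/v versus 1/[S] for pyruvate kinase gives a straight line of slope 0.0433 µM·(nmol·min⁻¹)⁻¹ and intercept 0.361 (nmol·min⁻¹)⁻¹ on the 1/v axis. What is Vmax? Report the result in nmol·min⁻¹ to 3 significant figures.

The y-intercept of a Lineweaver–Burk plot equals 1/Vmax, so Vmax = 1/0.361 = 2.77 nmol·min⁻¹.

2.77 nmol·min⁻¹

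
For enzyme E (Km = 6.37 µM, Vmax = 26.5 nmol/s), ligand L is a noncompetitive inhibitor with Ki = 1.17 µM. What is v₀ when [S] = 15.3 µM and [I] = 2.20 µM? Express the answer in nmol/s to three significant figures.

With α = 1 + [I]/Ki = 1 + 2.20/1.17 = 2.880, the noncompetitive rate law is v = (Vmax/α)·[S] / (Km + [S]).
v = (26.5/2.880)×15.3 / (6.37 + 15.3) = 140.8/21.67 = 6.50 nmol/s.

6.50 nmol/s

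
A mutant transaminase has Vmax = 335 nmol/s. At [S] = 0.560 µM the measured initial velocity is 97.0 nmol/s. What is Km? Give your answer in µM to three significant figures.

1.37 µM

v/Vmax = 97.0/335 = 0.2896 = [S]/(Km+[S]).
So Km + [S] = [S]/0.2896 = 1.934 µM, giving Km = 1.934 − 0.560 = 1.37 µM.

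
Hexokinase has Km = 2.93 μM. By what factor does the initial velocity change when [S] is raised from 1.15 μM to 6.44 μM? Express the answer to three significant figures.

Since Vmax cancels, v₂/v₁ = [S]₂(Km+[S]₁) / [S]₁(Km+[S]₂).
= 6.44×(2.93+1.15) / (1.15×(2.93+6.44)) = 26.28/10.78 = 2.44.

2.44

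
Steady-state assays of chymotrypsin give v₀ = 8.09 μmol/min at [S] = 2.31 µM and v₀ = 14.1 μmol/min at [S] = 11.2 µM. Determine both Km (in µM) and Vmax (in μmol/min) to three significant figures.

From v = Vmax[S]/(Km+[S]), each point gives Vmax = v(Km+[S])/[S].
Equating: 8.09(Km+2.31)/2.31 = 14.1(Km+11.2)/11.2.
3.502·Km + 8.09 = 1.259·Km + 14.1, so (3.502 − 1.259)·Km = 14.1 − 8.09.
Km = 6.010/2.243 = 2.68 µM; then Vmax = 8.09(2.68+2.31)/2.31 = 17.5 μmol/min.

Km = 2.68 µM; Vmax = 17.5 μmol/min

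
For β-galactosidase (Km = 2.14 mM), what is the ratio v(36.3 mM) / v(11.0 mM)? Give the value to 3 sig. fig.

1.13

Since Vmax cancels, v₂/v₁ = [S]₂(Km+[S]₁) / [S]₁(Km+[S]₂).
= 36.3×(2.14+11.0) / (11.0×(2.14+36.3)) = 477.0/422.8 = 1.13.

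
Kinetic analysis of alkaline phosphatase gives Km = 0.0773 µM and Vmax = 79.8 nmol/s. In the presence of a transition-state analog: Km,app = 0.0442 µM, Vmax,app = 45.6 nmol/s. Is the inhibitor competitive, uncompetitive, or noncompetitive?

uncompetitive

Both Km and Vmax decrease by the same factor (~1.75-fold) — characteristic of uncompetitive inhibition.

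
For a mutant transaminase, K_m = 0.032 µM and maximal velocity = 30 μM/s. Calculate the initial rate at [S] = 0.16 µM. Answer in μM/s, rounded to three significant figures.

25.0 μM/s

v = Vmax·[S]/(Km + [S]) = 30 × 0.16 / (0.032 + 0.16)
  = 4.800 / 0.1920 = 25.0 μM/s.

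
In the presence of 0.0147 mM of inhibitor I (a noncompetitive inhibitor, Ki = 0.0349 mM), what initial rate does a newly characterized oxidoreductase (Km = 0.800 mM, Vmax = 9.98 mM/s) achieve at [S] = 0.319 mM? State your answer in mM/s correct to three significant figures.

2.00 mM/s

With α = 1 + [I]/Ki = 1 + 0.0147/0.0349 = 1.421, the noncompetitive rate law is v = (Vmax/α)·[S] / (Km + [S]).
v = (9.98/1.421)×0.319 / (0.800 + 0.319) = 2.240/1.119 = 2.00 mM/s.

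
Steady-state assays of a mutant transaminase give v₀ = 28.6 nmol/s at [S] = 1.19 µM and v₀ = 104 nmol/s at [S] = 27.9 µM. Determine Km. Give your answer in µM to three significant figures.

In reciprocal form, 1/v = (Km/Vmax)·(1/[S]) + 1/Vmax. The two points give (1/[S], 1/v) = (0.8403, 0.03497) and (0.03584, 0.009615).
Slope = (0.03497 − 0.009615)/(0.8403 − 0.03584) = 0.03151; intercept = 0.03497 − 0.03151×0.8403 = 0.008486.
Vmax = 1/intercept = 118 nmol/s; Km = slope × Vmax = 0.03151 × 118 = 3.71 µM.

3.71 µM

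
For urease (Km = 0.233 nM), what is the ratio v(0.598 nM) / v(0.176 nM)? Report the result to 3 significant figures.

1.67

The fractional saturations are [S]/(Km+[S]) = 0.176/0.4090 = 0.4303 and 0.598/0.8310 = 0.7196.
v₂/v₁ is just their ratio: 0.7196/0.4303 = 1.67.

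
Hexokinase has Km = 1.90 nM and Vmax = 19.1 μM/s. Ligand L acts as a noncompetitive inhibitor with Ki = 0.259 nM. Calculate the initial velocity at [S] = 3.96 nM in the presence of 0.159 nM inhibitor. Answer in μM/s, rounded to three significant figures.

8.00 μM/s

α = 1 + [I]/Ki = 1 + 0.159/0.259 = 1.614.
For a noncompetitive inhibitor, Vmax is reduced to Vmax/α while Km is unchanged: Km,app = 1.90 nM, Vmax,app = 11.8 μM/s.
v = Vmax,app·[S]/(Km,app + [S]) = 11.8 × 3.96/(1.90 + 3.96) = 8.00 μM/s.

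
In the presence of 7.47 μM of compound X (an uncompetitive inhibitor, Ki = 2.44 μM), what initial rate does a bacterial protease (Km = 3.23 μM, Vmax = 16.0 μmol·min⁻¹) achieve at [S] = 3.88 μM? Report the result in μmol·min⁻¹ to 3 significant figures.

3.27 μmol·min⁻¹

α = 1 + [I]/Ki = 1 + 7.47/2.44 = 4.061.
For an uncompetitive inhibitor, both parameters are divided by α, giving Vmax/α and Km/α: Km,app = 0.795 μM, Vmax,app = 3.94 μmol·min⁻¹.
v = Vmax,app·[S]/(Km,app + [S]) = 3.94 × 3.88/(0.795 + 3.88) = 3.27 μmol·min⁻¹.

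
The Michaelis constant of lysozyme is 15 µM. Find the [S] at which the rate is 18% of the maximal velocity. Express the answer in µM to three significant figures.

v/Vmax = [S]/(Km+[S]) = 0.18, so [S] = Km·0.18/(1 − 0.18) = 15 × 0.2195.
[S] = 3.29 µM.

3.29 µM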